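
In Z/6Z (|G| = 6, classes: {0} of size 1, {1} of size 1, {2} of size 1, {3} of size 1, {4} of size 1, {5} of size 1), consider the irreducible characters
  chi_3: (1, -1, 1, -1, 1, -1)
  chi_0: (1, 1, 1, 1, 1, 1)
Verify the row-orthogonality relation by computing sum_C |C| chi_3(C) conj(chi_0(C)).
Sum = 0; so <chi_3, chi_0> = 0 (distinct irreducibles are orthogonal).

Argument: Compute term by term over conjugacy classes (|C| * chi_3(C) * conj(chi_0(C))):
  1*(1)*conj(1) + 1*(-1)*conj(1) + 1*(1)*conj(1) + 1*(-1)*conj(1) + 1*(1)*conj(1) + 1*(-1)*conj(1)
  = (1) + (-1) + (1) + (-1) + (1) + (-1)
  = 0.
(Exp terms are combined using exp(i*s)*conj(exp(i*t)) = exp(i*(s-t)), and sums of them are collapsed using the identity that for every m > 1 the m distinct m-th roots of unity sum to 0, e.g. 1 + exp(2*I*pi/3) + exp(-2*I*pi/3) = 0.)
Dividing by |G| = 6 gives 0/6 = 0, matching the row-orthogonality relation <chi_3, chi_0> = [chi_3 = chi_0].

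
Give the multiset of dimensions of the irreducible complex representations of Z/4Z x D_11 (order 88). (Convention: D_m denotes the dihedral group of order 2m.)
Dimensions: 1, 1, 1, 1, 1, 1, 1, 1, 2, 2, 2, 2, 2, 2, 2, 2, 2, 2, 2, 2, 2, 2, 2, 2, 2, 2, 2, 2

Explanation: There are 28 irreducibles (= number of conjugacy classes). Their dimensions d_i satisfy sum d_i^2 = |G| = 88: 1 + 1 + 1 + 1 + 1 + 1 + 1 + 1 + 4 + 4 + 4 + 4 + 4 + 4 + 4 + 4 + 4 + 4 + 4 + 4 + 4 + 4 + 4 + 4 + 4 + 4 + 4 + 4 = 88. (For the product with Z/4Z: each of the 4 1-dim characters of Z/4Z tensors with each irrep of D_11, giving 4 copies of each D_11-dimension.)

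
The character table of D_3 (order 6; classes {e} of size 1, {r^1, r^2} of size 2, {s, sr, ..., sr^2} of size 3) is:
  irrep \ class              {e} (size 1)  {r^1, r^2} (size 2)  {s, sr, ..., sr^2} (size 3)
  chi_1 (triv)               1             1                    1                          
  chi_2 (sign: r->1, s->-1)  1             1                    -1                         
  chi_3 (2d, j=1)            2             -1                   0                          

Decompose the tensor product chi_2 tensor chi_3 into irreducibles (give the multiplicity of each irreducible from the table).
chi_2 tensor chi_3 = chi_3 (all other irreducibles have multiplicity 0).

Explanation: The character of a tensor product is the pointwise product (chi_2 * chi_3)(C) = chi_2(C) * chi_3(C):
  {e}: (1)*(2), {r^1, r^2}: (1)*(-1), {s, sr, ..., sr^2}: (-1)*(0)
so (chi_2 * chi_3) takes values
  {e} -> 2, {r^1, r^2} -> -1, {s, sr, ..., sr^2} -> 0.
Now take the inner product of this character with each irreducible chi from the table, <chi_2*chi_3, chi> = (1/6) sum_C |C| (chi_2*chi_3)(C) conj(chi(C)):
  <chi_2*chi_3, chi_1> = (1/6)[1*(2)*conj(1) + 2*(-1)*conj(1) + 3*(0)*conj(1)]
      = (1/6)[(2) + (-2) + (0)] = 0/6 = 0
  <chi_2*chi_3, chi_2> = (1/6)[1*(2)*conj(1) + 2*(-1)*conj(1) + 3*(0)*conj(-1)]
      = (1/6)[(2) + (-2) + (0)] = 0/6 = 0
  <chi_2*chi_3, chi_3> = (1/6)[1*(2)*conj(2) + 2*(-1)*conj(-1) + 3*(0)*conj(0)]
      = (1/6)[(4) + (2) + (0)] = 6/6 = 1
Hence the multiplicities are chi_3: 1. Dimension check: dim(chi_2)*dim(chi_3) = 1*2 = 2 and sum (mult * dim) = 1*2 = 2.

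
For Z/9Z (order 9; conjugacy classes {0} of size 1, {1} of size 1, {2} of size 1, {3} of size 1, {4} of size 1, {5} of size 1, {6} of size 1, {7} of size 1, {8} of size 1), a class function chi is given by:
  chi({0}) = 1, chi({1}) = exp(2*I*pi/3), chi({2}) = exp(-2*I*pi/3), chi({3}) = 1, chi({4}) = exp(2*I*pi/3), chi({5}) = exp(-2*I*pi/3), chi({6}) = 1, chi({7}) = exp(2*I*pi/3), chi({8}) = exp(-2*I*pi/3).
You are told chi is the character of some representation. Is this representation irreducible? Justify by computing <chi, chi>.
Irreducible: <chi, chi> = 1.

<chi, chi> = (1/|G|) sum_C |C| * |chi(C)|^2 = (1/9)[1*|1|^2 + 1*|exp(2*I*pi/3)|^2 + 1*|exp(-2*I*pi/3)|^2 + 1*|1|^2 + 1*|exp(2*I*pi/3)|^2 + 1*|exp(-2*I*pi/3)|^2 + 1*|1|^2 + 1*|exp(2*I*pi/3)|^2 + 1*|exp(-2*I*pi/3)|^2]
  = (1/9)[(1) + (1) + (1) + (1) + (1) + (1) + (1) + (1) + (1)] = 9/9 = 1.
(Exp terms are combined using exp(i*s)*conj(exp(i*t)) = exp(i*(s-t)), and sums of them are collapsed using the identity that for every m > 1 the m distinct m-th roots of unity sum to 0, e.g. 1 + exp(2*I*pi/3) + exp(-2*I*pi/3) = 0.)
A character is irreducible iff <chi, chi> = 1, so this representation is irreducible.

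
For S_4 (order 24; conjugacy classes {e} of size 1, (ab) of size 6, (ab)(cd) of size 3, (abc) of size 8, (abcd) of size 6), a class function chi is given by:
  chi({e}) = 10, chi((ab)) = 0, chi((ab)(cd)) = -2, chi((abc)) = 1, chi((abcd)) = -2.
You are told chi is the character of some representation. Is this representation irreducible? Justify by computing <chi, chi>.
Not irreducible (reducible): <chi, chi> = 6 > 1.

Details: <chi, chi> = (1/|G|) sum_C |C| * |chi(C)|^2 = (1/24)[1*|10|^2 + 6*|0|^2 + 3*|-2|^2 + 8*|1|^2 + 6*|-2|^2]
  = (1/24)[(100) + (0) + (12) + (8) + (24)] = 144/24 = 6.
A character is irreducible iff <chi, chi> = 1, so this representation is reducible.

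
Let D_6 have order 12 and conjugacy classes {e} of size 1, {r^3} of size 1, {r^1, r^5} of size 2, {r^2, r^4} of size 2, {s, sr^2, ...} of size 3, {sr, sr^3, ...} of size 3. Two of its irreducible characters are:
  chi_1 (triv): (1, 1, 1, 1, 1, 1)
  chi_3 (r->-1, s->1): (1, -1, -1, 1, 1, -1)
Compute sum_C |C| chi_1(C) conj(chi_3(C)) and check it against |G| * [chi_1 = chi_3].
Sum = 0; so <chi_1, chi_3> = 0 (distinct irreducibles are orthogonal).

Proof sketch: Compute term by term over conjugacy classes (|C| * chi_1(C) * conj(chi_3(C))):
  1*(1)*conj(1) + 1*(1)*conj(-1) + 2*(1)*conj(-1) + 2*(1)*conj(1) + 3*(1)*conj(1) + 3*(1)*conj(-1)
  = (1) + (-1) + (-2) + (2) + (3) + (-3)
  = 0.
Dividing by |G| = 12 gives 0/12 = 0, matching the row-orthogonality relation <chi_1, chi_3> = [chi_1 = chi_3].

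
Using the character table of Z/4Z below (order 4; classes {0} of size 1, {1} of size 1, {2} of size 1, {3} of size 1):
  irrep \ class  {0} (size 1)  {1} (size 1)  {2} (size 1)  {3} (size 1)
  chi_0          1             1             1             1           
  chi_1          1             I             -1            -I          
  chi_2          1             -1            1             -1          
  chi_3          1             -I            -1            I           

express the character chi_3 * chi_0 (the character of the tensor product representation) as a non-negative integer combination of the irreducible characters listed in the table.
chi_3 tensor chi_0 = chi_3 (all other irreducibles have multiplicity 0).

Proof sketch: The character of a tensor product is the pointwise product (chi_3 * chi_0)(C) = chi_3(C) * chi_0(C):
  {0}: (1)*(1), {1}: (-I)*(1), {2}: (-1)*(1), {3}: (I)*(1)
so (chi_3 * chi_0) takes values
  {0} -> 1, {1} -> -I, {2} -> -1, {3} -> I.
Now take the inner product of this character with each irreducible chi from the table, <chi_3*chi_0, chi> = (1/4) sum_C |C| (chi_3*chi_0)(C) conj(chi(C)):
  <chi_3*chi_0, chi_0> = (1/4)[1*(1)*conj(1) + 1*(-I)*conj(1) + 1*(-1)*conj(1) + 1*(I)*conj(1)]
      = (1/4)[(1) + (-I) + (-1) + (I)] = 0/4 = 0
  <chi_3*chi_0, chi_1> = (1/4)[1*(1)*conj(1) + 1*(-I)*conj(I) + 1*(-1)*conj(-1) + 1*(I)*conj(-I)]
      = (1/4)[(1) + (-1) + (1) + (-1)] = 0/4 = 0
  <chi_3*chi_0, chi_2> = (1/4)[1*(1)*conj(1) + 1*(-I)*conj(-1) + 1*(-1)*conj(1) + 1*(I)*conj(-1)]
      = (1/4)[(1) + (I) + (-1) + (-I)] = 0/4 = 0
  <chi_3*chi_0, chi_3> = (1/4)[1*(1)*conj(1) + 1*(-I)*conj(-I) + 1*(-1)*conj(-1) + 1*(I)*conj(I)]
      = (1/4)[(1) + (1) + (1) + (1)] = 4/4 = 1
(Exp terms are combined using exp(i*s)*conj(exp(i*t)) = exp(i*(s-t)), and sums of them are collapsed using the identity that for every m > 1 the m distinct m-th roots of unity sum to 0, e.g. 1 + exp(2*I*pi/3) + exp(-2*I*pi/3) = 0.)
Hence the multiplicities are chi_3: 1. Dimension check: dim(chi_3)*dim(chi_0) = 1*1 = 1 and sum (mult * dim) = 1*1 = 1.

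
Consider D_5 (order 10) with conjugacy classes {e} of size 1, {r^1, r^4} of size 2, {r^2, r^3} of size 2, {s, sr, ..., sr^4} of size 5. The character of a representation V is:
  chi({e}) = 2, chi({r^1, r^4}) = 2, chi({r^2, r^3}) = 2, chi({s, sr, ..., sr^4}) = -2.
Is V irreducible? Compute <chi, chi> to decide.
Not irreducible (reducible): <chi, chi> = 4 > 1.

Proof sketch: <chi, chi> = (1/|G|) sum_C |C| * |chi(C)|^2 = (1/10)[1*|2|^2 + 2*|2|^2 + 2*|2|^2 + 5*|-2|^2]
  = (1/10)[(4) + (8) + (8) + (20)] = 40/10 = 4.
A character is irreducible iff <chi, chi> = 1, so this representation is reducible.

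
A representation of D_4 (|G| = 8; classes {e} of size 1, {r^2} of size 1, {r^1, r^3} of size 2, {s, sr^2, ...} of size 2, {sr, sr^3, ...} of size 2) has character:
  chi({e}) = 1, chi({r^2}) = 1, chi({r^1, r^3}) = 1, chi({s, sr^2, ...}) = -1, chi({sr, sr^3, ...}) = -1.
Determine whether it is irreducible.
Irreducible: <chi, chi> = 1.

Details: <chi, chi> = (1/|G|) sum_C |C| * |chi(C)|^2 = (1/8)[1*|1|^2 + 1*|1|^2 + 2*|1|^2 + 2*|-1|^2 + 2*|-1|^2]
  = (1/8)[(1) + (1) + (2) + (2) + (2)] = 8/8 = 1.
A character is irreducible iff <chi, chi> = 1, so this representation is irreducible.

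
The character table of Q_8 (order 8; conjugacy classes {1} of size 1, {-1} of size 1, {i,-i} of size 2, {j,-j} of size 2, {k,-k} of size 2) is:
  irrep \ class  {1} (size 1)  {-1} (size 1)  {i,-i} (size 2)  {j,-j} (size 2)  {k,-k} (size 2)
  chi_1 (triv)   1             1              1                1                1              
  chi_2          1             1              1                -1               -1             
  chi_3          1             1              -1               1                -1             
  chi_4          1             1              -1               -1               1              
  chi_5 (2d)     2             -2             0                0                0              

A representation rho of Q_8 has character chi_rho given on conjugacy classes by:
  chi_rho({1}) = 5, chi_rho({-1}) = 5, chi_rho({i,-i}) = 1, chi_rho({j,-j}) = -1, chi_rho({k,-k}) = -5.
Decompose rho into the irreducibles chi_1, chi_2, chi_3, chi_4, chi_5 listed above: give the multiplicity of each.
Multiplicities: chi_1: 0, chi_2: 3, chi_3: 2, chi_4: 0, chi_5: 0.

Derivation: Use <chi_rho, chi> = (1/|G|) sum_C |C| * chi_rho(C) * conj(chi(C)) with |G| = 8 for each irreducible chi in the table:
  <chi_rho, chi_1> = (1/8)[1*(5)*conj(1) + 1*(5)*conj(1) + 2*(1)*conj(1) + 2*(-1)*conj(1) + 2*(-5)*conj(1)]
      = (1/8)[(5) + (5) + (2) + (-2) + (-10)] = 0/8 = 0
  <chi_rho, chi_2> = (1/8)[1*(5)*conj(1) + 1*(5)*conj(1) + 2*(1)*conj(1) + 2*(-1)*conj(-1) + 2*(-5)*conj(-1)]
      = (1/8)[(5) + (5) + (2) + (2) + (10)] = 24/8 = 3
  <chi_rho, chi_3> = (1/8)[1*(5)*conj(1) + 1*(5)*conj(1) + 2*(1)*conj(-1) + 2*(-1)*conj(1) + 2*(-5)*conj(-1)]
      = (1/8)[(5) + (5) + (-2) + (-2) + (10)] = 16/8 = 2
  <chi_rho, chi_4> = (1/8)[1*(5)*conj(1) + 1*(5)*conj(1) + 2*(1)*conj(-1) + 2*(-1)*conj(-1) + 2*(-5)*conj(1)]
      = (1/8)[(5) + (5) + (-2) + (2) + (-10)] = 0/8 = 0
  <chi_rho, chi_5> = (1/8)[1*(5)*conj(2) + 1*(5)*conj(-2) + 2*(1)*conj(0) + 2*(-1)*conj(0) + 2*(-5)*conj(0)]
      = (1/8)[(10) + (-10) + (0) + (0) + (0)] = 0/8 = 0
Dimension check: dim(rho) = sum (mult * dim) = 0*1 + 3*1 + 2*1 + 0*1 + 0*2 = 5 = chi_rho(e) = 5.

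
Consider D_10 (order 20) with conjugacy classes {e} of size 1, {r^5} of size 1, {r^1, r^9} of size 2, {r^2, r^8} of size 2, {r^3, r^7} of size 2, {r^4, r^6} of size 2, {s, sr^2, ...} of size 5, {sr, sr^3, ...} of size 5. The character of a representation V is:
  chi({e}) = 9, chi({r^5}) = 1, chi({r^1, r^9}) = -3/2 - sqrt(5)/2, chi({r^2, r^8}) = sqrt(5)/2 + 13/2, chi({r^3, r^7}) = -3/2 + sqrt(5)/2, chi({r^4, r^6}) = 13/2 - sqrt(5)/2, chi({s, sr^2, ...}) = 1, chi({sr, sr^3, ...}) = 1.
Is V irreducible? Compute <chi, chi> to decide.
Not irreducible (reducible): <chi, chi> = 14 > 1.

Justification: <chi, chi> = (1/|G|) sum_C |C| * |chi(C)|^2 = (1/20)[1*|9|^2 + 1*|1|^2 + 2*|-3/2 - sqrt(5)/2|^2 + 2*|sqrt(5)/2 + 13/2|^2 + 2*|-3/2 + sqrt(5)/2|^2 + 2*|13/2 - sqrt(5)/2|^2 + 5*|1|^2 + 5*|1|^2]
  = (1/20)[(81) + (1) + (3*sqrt(5) + 7) + (13*sqrt(5) + 87) + (7 - 3*sqrt(5)) + (87 - 13*sqrt(5)) + (5) + (5)] = 280/20 = 14.
A character is irreducible iff <chi, chi> = 1, so this representation is reducible.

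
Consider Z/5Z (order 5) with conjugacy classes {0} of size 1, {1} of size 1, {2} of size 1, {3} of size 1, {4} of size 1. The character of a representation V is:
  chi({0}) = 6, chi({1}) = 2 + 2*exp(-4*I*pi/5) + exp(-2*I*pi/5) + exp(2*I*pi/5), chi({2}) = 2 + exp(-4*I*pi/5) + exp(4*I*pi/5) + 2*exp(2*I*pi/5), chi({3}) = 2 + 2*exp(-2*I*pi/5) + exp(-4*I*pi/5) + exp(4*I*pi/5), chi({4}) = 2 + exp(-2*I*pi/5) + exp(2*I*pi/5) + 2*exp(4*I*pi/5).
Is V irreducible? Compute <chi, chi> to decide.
Not irreducible (reducible): <chi, chi> = 10 > 1.

Details: <chi, chi> = (1/|G|) sum_C |C| * |chi(C)|^2 = (1/5)[1*|6|^2 + 1*|2 + 2*exp(-4*I*pi/5) + exp(-2*I*pi/5) + exp(2*I*pi/5)|^2 + 1*|2 + exp(-4*I*pi/5) + exp(4*I*pi/5) + 2*exp(2*I*pi/5)|^2 + 1*|2 + 2*exp(-2*I*pi/5) + exp(-4*I*pi/5) + exp(4*I*pi/5)|^2 + 1*|2 + exp(-2*I*pi/5) + exp(2*I*pi/5) + 2*exp(4*I*pi/5)|^2]
  = (1/5)[(36) + (10 + 6*exp(-2*I*pi/5) + 7*exp(-4*I*pi/5) + 7*exp(4*I*pi/5) + 6*exp(2*I*pi/5)) + (10 + 7*exp(-2*I*pi/5) + 6*exp(-4*I*pi/5) + 6*exp(4*I*pi/5) + 7*exp(2*I*pi/5)) + (10 + 7*exp(-2*I*pi/5) + 6*exp(-4*I*pi/5) + 6*exp(4*I*pi/5) + 7*exp(2*I*pi/5)) + (10 + 6*exp(-2*I*pi/5) + 7*exp(-4*I*pi/5) + 7*exp(4*I*pi/5) + 6*exp(2*I*pi/5))] = 50/5 = 10.
(Exp terms are combined using exp(i*s)*conj(exp(i*t)) = exp(i*(s-t)), and sums of them are collapsed using the identity that for every m > 1 the m distinct m-th roots of unity sum to 0, e.g. 1 + exp(2*I*pi/3) + exp(-2*I*pi/3) = 0.)
A character is irreducible iff <chi, chi> = 1, so this representation is reducible.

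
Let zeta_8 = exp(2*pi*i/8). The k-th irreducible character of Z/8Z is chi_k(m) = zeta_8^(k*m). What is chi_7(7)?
chi_7(7) = zeta_8^49 = exp(I*pi/4)

Solution. chi_7(7) = zeta_8^(7*7) = zeta_8^49. Since zeta_8^8 = 1, this equals zeta_8^1 = exp(2*pi*i*1/8) = exp(I*pi/4).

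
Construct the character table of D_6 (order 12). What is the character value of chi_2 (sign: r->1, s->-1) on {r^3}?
Conjugacy classes: {e} of size 1, {r^3} of size 1, {r^1, r^5} of size 2, {r^2, r^4} of size 2, {s, sr^2, ...} of size 3, {sr, sr^3, ...} of size 3.
Character table:
  irrep \ class              {e} (size 1)  {r^3} (size 1)  {r^1, r^5} (size 2)  {r^2, r^4} (size 2)  {s, sr^2, ...} (size 3)  {sr, sr^3, ...} (size 3)
  chi_1 (triv)               1             1               1                    1                    1                        1                       
  chi_2 (sign: r->1, s->-1)  1             1               1                    1                    -1                       -1                      
  chi_3 (r->-1, s->1)        1             -1              -1                   1                    1                        -1                      
  chi_4 (r->-1, s->-1)       1             -1              -1                   1                    -1                       1                       
  chi_5 (2d, j=1)            2             -2              1                    -1                   0                        0                       
  chi_6 (2d, j=2)            2             2               -1                   -1                   0                        0                       

Spot check: chi_2 (sign: r->1, s->-1) on {r^3} = 1.

Argument: D_6 has order 2*6 = 12 with 6 conjugacy classes, hence 6 irreducibles. Sum of squared dims 1 + 1 + 1 + 1 + 4 + 4 = 12 = |G|. Linear characters come from the abelianisation; the 2-dimensional irreps have character r^k -> 2*cos(2*pi*j*k/6), reflections -> 0.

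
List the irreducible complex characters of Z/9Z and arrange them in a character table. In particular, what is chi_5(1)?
Character table of Z/9Z (irreps indexed chi_0,...,chi_8 with chi_k(m) = zeta_9^(k*m), zeta_9 = exp(2*pi*i/9)):
  irrep \ class  {0} (size 1)  {1} (size 1)    {2} (size 1)    {3} (size 1)    {4} (size 1)    {5} (size 1)    {6} (size 1)    {7} (size 1)    {8} (size 1)  
  chi_0          1             1               1               1               1               1               1               1               1             
  chi_1          1             exp(2*I*pi/9)   exp(4*I*pi/9)   exp(2*I*pi/3)   exp(8*I*pi/9)   exp(-8*I*pi/9)  exp(-2*I*pi/3)  exp(-4*I*pi/9)  exp(-2*I*pi/9)
  chi_2          1             exp(4*I*pi/9)   exp(8*I*pi/9)   exp(-2*I*pi/3)  exp(-2*I*pi/9)  exp(2*I*pi/9)   exp(2*I*pi/3)   exp(-8*I*pi/9)  exp(-4*I*pi/9)
  chi_3          1             exp(2*I*pi/3)   exp(-2*I*pi/3)  1               exp(2*I*pi/3)   exp(-2*I*pi/3)  1               exp(2*I*pi/3)   exp(-2*I*pi/3)
  chi_4          1             exp(8*I*pi/9)   exp(-2*I*pi/9)  exp(2*I*pi/3)   exp(-4*I*pi/9)  exp(4*I*pi/9)   exp(-2*I*pi/3)  exp(2*I*pi/9)   exp(-8*I*pi/9)
  chi_5          1             exp(-8*I*pi/9)  exp(2*I*pi/9)   exp(-2*I*pi/3)  exp(4*I*pi/9)   exp(-4*I*pi/9)  exp(2*I*pi/3)   exp(-2*I*pi/9)  exp(8*I*pi/9) 
  chi_6          1             exp(-2*I*pi/3)  exp(2*I*pi/3)   1               exp(-2*I*pi/3)  exp(2*I*pi/3)   1               exp(-2*I*pi/3)  exp(2*I*pi/3) 
  chi_7          1             exp(-4*I*pi/9)  exp(-8*I*pi/9)  exp(2*I*pi/3)   exp(2*I*pi/9)   exp(-2*I*pi/9)  exp(-2*I*pi/3)  exp(8*I*pi/9)   exp(4*I*pi/9) 
  chi_8          1             exp(-2*I*pi/9)  exp(-4*I*pi/9)  exp(-2*I*pi/3)  exp(-8*I*pi/9)  exp(8*I*pi/9)   exp(2*I*pi/3)   exp(4*I*pi/9)   exp(2*I*pi/9) 

Spot check: chi_5(1) = zeta_9^(5*1) = zeta_9^5 = exp(-8*I*pi/9).

Why: Z/9Z is abelian, so all 9 irreducible complex representations are 1-dimensional. They are given by chi_k(m) = zeta_9^(k*m) for k = 0,...,8. Row orthogonality: sum_m chi_k(m) conj(chi_l(m)) = 9 * [k = l].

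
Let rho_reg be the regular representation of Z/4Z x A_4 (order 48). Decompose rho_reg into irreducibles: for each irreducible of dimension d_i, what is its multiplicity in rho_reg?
Each irreducible V_i of dimension d_i appears with multiplicity d_i, i.e. rho_reg = (direct sum over all irreducibles V_i) d_i V_i. The irreducible dimensions for Z/4Z x A_4 are 1, 1, 1, 1, 1, 1, 1, 1, 1, 1, 1, 1, 3, 3, 3, 3: 12 irreducibles of dimension 1, each with multiplicity 1; 4 irreducibles of dimension 3, each with multiplicity 3. Total dimension 12*1*1 + 4*3*3 = 48 = |G|.

Derivation: General theorem: in the regular representation of a finite group G, each irreducible appears with multiplicity equal to its dimension. Check: dim(rho_reg) = sum d_i^2 = 1 + 1 + 1 + 1 + 1 + 1 + 1 + 1 + 1 + 1 + 1 + 1 + 9 + 9 + 9 + 9 = 48 = |G|.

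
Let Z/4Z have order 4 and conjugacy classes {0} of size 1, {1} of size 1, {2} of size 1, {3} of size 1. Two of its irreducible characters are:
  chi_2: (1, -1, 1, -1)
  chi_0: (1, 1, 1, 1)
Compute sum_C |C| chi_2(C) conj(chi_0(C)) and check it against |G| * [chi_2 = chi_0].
Sum = 0; so <chi_2, chi_0> = 0 (distinct irreducibles are orthogonal).

Justification: Compute term by term over conjugacy classes (|C| * chi_2(C) * conj(chi_0(C))):
  1*(1)*conj(1) + 1*(-1)*conj(1) + 1*(1)*conj(1) + 1*(-1)*conj(1)
  = (1) + (-1) + (1) + (-1)
  = 0.
(Exp terms are combined using exp(i*s)*conj(exp(i*t)) = exp(i*(s-t)), and sums of them are collapsed using the identity that for every m > 1 the m distinct m-th roots of unity sum to 0, e.g. 1 + exp(2*I*pi/3) + exp(-2*I*pi/3) = 0.)
Dividing by |G| = 4 gives 0/4 = 0, matching the row-orthogonality relation <chi_2, chi_0> = [chi_2 = chi_0].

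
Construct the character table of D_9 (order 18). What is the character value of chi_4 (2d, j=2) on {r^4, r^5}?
Conjugacy classes: {e} of size 1, {r^1, r^8} of size 2, {r^2, r^7} of size 2, {r^3, r^6} of size 2, {r^4, r^5} of size 2, {s, sr, ..., sr^8} of size 9.
Character table:
  irrep \ class              {e} (size 1)  {r^1, r^8} (size 2)  {r^2, r^7} (size 2)  {r^3, r^6} (size 2)  {r^4, r^5} (size 2)  {s, sr, ..., sr^8} (size 9)
  chi_1 (triv)               1             1                    1                    1                    1                    1                          
  chi_2 (sign: r->1, s->-1)  1             1                    1                    1                    1                    -1                         
  chi_3 (2d, j=1)            2             2*cos(2*pi/9)        2*cos(4*pi/9)        -1                   -2*cos(pi/9)         0                          
  chi_4 (2d, j=2)            2             2*cos(4*pi/9)        -2*cos(pi/9)         -1                   2*cos(2*pi/9)        0                          
  chi_5 (2d, j=3)            2             -1                   -1                   2                    -1                   0                          
  chi_6 (2d, j=4)            2             -2*cos(pi/9)         2*cos(2*pi/9)        -1                   2*cos(4*pi/9)        0                          

Spot check: chi_4 (2d, j=2) on {r^4, r^5} = 2*cos(2*pi/9).

Justification: D_9 has order 2*9 = 18 with 6 conjugacy classes, hence 6 irreducibles. Sum of squared dims 1 + 1 + 4 + 4 + 4 + 4 = 18 = |G|. Linear characters come from the abelianisation; the 2-dimensional irreps have character r^k -> 2*cos(2*pi*j*k/9), reflections -> 0.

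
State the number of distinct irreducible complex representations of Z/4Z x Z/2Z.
8

Derivation: The number of irreducible complex representations of a finite group equals its number of conjugacy classes. Z/4Z x Z/2Z is abelian of order 8, so every element is its own conjugacy class: 8 classes, so Z/4Z x Z/2Z (order 8) has exactly 8 irreducible complex representations.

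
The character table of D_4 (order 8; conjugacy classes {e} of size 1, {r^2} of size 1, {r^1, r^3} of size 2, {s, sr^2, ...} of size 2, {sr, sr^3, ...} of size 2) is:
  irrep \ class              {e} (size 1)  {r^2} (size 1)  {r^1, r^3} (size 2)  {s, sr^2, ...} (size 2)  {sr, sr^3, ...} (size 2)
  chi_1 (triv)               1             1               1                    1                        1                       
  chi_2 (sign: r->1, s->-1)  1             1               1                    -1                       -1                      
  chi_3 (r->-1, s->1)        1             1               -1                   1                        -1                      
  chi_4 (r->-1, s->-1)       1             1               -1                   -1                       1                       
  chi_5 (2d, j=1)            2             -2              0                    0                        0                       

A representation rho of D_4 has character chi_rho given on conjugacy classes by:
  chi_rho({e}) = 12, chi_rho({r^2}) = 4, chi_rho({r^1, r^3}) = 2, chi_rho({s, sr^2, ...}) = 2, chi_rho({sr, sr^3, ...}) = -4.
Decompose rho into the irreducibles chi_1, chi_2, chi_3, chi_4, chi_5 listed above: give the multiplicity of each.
Multiplicities: chi_1: 2, chi_2: 3, chi_3: 3, chi_4: 0, chi_5: 2.

Why: Use <chi_rho, chi> = (1/|G|) sum_C |C| * chi_rho(C) * conj(chi(C)) with |G| = 8 for each irreducible chi in the table:
  <chi_rho, chi_1> = (1/8)[1*(12)*conj(1) + 1*(4)*conj(1) + 2*(2)*conj(1) + 2*(2)*conj(1) + 2*(-4)*conj(1)]
      = (1/8)[(12) + (4) + (4) + (4) + (-8)] = 16/8 = 2
  <chi_rho, chi_2> = (1/8)[1*(12)*conj(1) + 1*(4)*conj(1) + 2*(2)*conj(1) + 2*(2)*conj(-1) + 2*(-4)*conj(-1)]
      = (1/8)[(12) + (4) + (4) + (-4) + (8)] = 24/8 = 3
  <chi_rho, chi_3> = (1/8)[1*(12)*conj(1) + 1*(4)*conj(1) + 2*(2)*conj(-1) + 2*(2)*conj(1) + 2*(-4)*conj(-1)]
      = (1/8)[(12) + (4) + (-4) + (4) + (8)] = 24/8 = 3
  <chi_rho, chi_4> = (1/8)[1*(12)*conj(1) + 1*(4)*conj(1) + 2*(2)*conj(-1) + 2*(2)*conj(-1) + 2*(-4)*conj(1)]
      = (1/8)[(12) + (4) + (-4) + (-4) + (-8)] = 0/8 = 0
  <chi_rho, chi_5> = (1/8)[1*(12)*conj(2) + 1*(4)*conj(-2) + 2*(2)*conj(0) + 2*(2)*conj(0) + 2*(-4)*conj(0)]
      = (1/8)[(24) + (-8) + (0) + (0) + (0)] = 16/8 = 2
Dimension check: dim(rho) = sum (mult * dim) = 2*1 + 3*1 + 3*1 + 0*1 + 2*2 = 12 = chi_rho(e) = 12.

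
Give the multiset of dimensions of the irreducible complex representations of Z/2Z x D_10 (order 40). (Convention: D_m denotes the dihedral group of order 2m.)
Dimensions: 1, 1, 1, 1, 1, 1, 1, 1, 2, 2, 2, 2, 2, 2, 2, 2

Argument: There are 16 irreducibles (= number of conjugacy classes). Their dimensions d_i satisfy sum d_i^2 = |G| = 40: 1 + 1 + 1 + 1 + 1 + 1 + 1 + 1 + 4 + 4 + 4 + 4 + 4 + 4 + 4 + 4 = 40. (For the product with Z/2Z: each of the 2 1-dim characters of Z/2Z tensors with each irrep of D_10, giving 2 copies of each D_10-dimension.)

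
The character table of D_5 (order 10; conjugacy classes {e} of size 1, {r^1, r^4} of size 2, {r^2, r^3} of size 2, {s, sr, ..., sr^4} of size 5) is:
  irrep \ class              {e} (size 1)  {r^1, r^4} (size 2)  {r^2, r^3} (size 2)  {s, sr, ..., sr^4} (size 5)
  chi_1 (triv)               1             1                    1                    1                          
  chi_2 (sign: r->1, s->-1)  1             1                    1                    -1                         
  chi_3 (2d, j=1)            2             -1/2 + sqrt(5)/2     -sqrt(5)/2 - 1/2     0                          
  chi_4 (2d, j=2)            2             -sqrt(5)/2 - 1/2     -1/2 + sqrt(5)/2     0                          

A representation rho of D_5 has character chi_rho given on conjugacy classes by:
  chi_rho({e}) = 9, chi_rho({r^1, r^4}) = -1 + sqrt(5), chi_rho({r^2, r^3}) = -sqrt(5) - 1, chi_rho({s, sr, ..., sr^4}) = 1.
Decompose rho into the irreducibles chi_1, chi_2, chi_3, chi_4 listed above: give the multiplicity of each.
Multiplicities: chi_1: 1, chi_2: 0, chi_3: 3, chi_4: 1.

Why: Use <chi_rho, chi> = (1/|G|) sum_C |C| * chi_rho(C) * conj(chi(C)) with |G| = 10 for each irreducible chi in the table:
  <chi_rho, chi_1> = (1/10)[1*(9)*conj(1) + 2*(-1 + sqrt(5))*conj(1) + 2*(-sqrt(5) - 1)*conj(1) + 5*(1)*conj(1)]
      = (1/10)[(9) + (-2 + 2*sqrt(5)) + (-2*sqrt(5) - 2) + (5)] = 10/10 = 1
  <chi_rho, chi_2> = (1/10)[1*(9)*conj(1) + 2*(-1 + sqrt(5))*conj(1) + 2*(-sqrt(5) - 1)*conj(1) + 5*(1)*conj(-1)]
      = (1/10)[(9) + (-2 + 2*sqrt(5)) + (-2*sqrt(5) - 2) + (-5)] = 0/10 = 0
  <chi_rho, chi_3> = (1/10)[1*(9)*conj(2) + 2*(-1 + sqrt(5))*conj(-1/2 + sqrt(5)/2) + 2*(-sqrt(5) - 1)*conj(-sqrt(5)/2 - 1/2) + 5*(1)*conj(0)]
      = (1/10)[(18) + (6 - 2*sqrt(5)) + (2*sqrt(5) + 6) + (0)] = 30/10 = 3
  <chi_rho, chi_4> = (1/10)[1*(9)*conj(2) + 2*(-1 + sqrt(5))*conj(-sqrt(5)/2 - 1/2) + 2*(-sqrt(5) - 1)*conj(-1/2 + sqrt(5)/2) + 5*(1)*conj(0)]
      = (1/10)[(18) + (-4) + (-4) + (0)] = 10/10 = 1
Dimension check: dim(rho) = sum (mult * dim) = 1*1 + 0*1 + 3*2 + 1*2 = 9 = chi_rho(e) = 9.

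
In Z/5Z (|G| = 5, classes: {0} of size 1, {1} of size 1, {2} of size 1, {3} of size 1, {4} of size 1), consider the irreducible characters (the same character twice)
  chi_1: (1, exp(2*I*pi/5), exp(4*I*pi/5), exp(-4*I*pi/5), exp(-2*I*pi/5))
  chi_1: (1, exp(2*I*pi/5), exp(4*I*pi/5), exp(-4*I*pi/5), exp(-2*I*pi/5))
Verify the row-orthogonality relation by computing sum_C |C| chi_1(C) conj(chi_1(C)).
Sum = 5 = |G| = 5; so <chi_1, chi_1> = 1 (norm-1 confirms irreducibility).

Argument: Compute term by term over conjugacy classes (|C| * chi_1(C) * conj(chi_1(C))):
  1*(1)*conj(1) + 1*(exp(2*I*pi/5))*conj(exp(2*I*pi/5)) + 1*(exp(4*I*pi/5))*conj(exp(4*I*pi/5)) + 1*(exp(-4*I*pi/5))*conj(exp(-4*I*pi/5)) + 1*(exp(-2*I*pi/5))*conj(exp(-2*I*pi/5))
  = (1) + (1) + (1) + (1) + (1)
  = 5.
(Exp terms are combined using exp(i*s)*conj(exp(i*t)) = exp(i*(s-t)), and sums of them are collapsed using the identity that for every m > 1 the m distinct m-th roots of unity sum to 0, e.g. 1 + exp(2*I*pi/3) + exp(-2*I*pi/3) = 0.)
Dividing by |G| = 5 gives 5/5 = 1, matching the row-orthogonality relation <chi_1, chi_1> = [chi_1 = chi_1].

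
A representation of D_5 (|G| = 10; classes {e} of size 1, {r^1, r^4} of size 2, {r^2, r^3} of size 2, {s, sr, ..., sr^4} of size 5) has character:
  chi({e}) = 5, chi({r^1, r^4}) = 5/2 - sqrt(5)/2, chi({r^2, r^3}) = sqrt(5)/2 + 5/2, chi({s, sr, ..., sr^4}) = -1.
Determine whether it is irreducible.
Not irreducible (reducible): <chi, chi> = 6 > 1.

Details: <chi, chi> = (1/|G|) sum_C |C| * |chi(C)|^2 = (1/10)[1*|5|^2 + 2*|5/2 - sqrt(5)/2|^2 + 2*|sqrt(5)/2 + 5/2|^2 + 5*|-1|^2]
  = (1/10)[(25) + (15 - 5*sqrt(5)) + (5*sqrt(5) + 15) + (5)] = 60/10 = 6.
A character is irreducible iff <chi, chi> = 1, so this representation is reducible.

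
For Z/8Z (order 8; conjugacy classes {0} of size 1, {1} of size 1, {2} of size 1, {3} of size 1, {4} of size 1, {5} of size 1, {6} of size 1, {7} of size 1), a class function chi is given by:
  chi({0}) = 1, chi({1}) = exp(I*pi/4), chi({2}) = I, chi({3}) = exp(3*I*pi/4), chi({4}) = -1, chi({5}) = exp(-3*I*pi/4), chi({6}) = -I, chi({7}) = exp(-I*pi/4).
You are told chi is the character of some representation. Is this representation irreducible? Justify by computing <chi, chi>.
Irreducible: <chi, chi> = 1.

Why: <chi, chi> = (1/|G|) sum_C |C| * |chi(C)|^2 = (1/8)[1*|1|^2 + 1*|exp(I*pi/4)|^2 + 1*|I|^2 + 1*|exp(3*I*pi/4)|^2 + 1*|-1|^2 + 1*|exp(-3*I*pi/4)|^2 + 1*|-I|^2 + 1*|exp(-I*pi/4)|^2]
  = (1/8)[(1) + (1) + (1) + (1) + (1) + (1) + (1) + (1)] = 8/8 = 1.
(Exp terms are combined using exp(i*s)*conj(exp(i*t)) = exp(i*(s-t)), and sums of them are collapsed using the identity that for every m > 1 the m distinct m-th roots of unity sum to 0, e.g. 1 + exp(2*I*pi/3) + exp(-2*I*pi/3) = 0.)
A character is irreducible iff <chi, chi> = 1, so this representation is irreducible.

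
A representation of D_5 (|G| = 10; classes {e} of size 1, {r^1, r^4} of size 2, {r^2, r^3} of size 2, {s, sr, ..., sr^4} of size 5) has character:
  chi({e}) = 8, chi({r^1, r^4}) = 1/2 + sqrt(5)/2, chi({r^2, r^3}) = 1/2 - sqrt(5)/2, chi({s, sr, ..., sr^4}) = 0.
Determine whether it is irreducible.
Not irreducible (reducible): <chi, chi> = 7 > 1.

Working: <chi, chi> = (1/|G|) sum_C |C| * |chi(C)|^2 = (1/10)[1*|8|^2 + 2*|1/2 + sqrt(5)/2|^2 + 2*|1/2 - sqrt(5)/2|^2 + 5*|0|^2]
  = (1/10)[(64) + (sqrt(5) + 3) + (3 - sqrt(5)) + (0)] = 70/10 = 7.
A character is irreducible iff <chi, chi> = 1, so this representation is reducible.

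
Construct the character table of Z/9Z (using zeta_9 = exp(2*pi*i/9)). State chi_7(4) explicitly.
Character table of Z/9Z (irreps indexed chi_0,...,chi_8 with chi_k(m) = zeta_9^(k*m), zeta_9 = exp(2*pi*i/9)):
  irrep \ class  {0} (size 1)  {1} (size 1)    {2} (size 1)    {3} (size 1)    {4} (size 1)    {5} (size 1)    {6} (size 1)    {7} (size 1)    {8} (size 1)  
  chi_0          1             1               1               1               1               1               1               1               1             
  chi_1          1             exp(2*I*pi/9)   exp(4*I*pi/9)   exp(2*I*pi/3)   exp(8*I*pi/9)   exp(-8*I*pi/9)  exp(-2*I*pi/3)  exp(-4*I*pi/9)  exp(-2*I*pi/9)
  chi_2          1             exp(4*I*pi/9)   exp(8*I*pi/9)   exp(-2*I*pi/3)  exp(-2*I*pi/9)  exp(2*I*pi/9)   exp(2*I*pi/3)   exp(-8*I*pi/9)  exp(-4*I*pi/9)
  chi_3          1             exp(2*I*pi/3)   exp(-2*I*pi/3)  1               exp(2*I*pi/3)   exp(-2*I*pi/3)  1               exp(2*I*pi/3)   exp(-2*I*pi/3)
  chi_4          1             exp(8*I*pi/9)   exp(-2*I*pi/9)  exp(2*I*pi/3)   exp(-4*I*pi/9)  exp(4*I*pi/9)   exp(-2*I*pi/3)  exp(2*I*pi/9)   exp(-8*I*pi/9)
  chi_5          1             exp(-8*I*pi/9)  exp(2*I*pi/9)   exp(-2*I*pi/3)  exp(4*I*pi/9)   exp(-4*I*pi/9)  exp(2*I*pi/3)   exp(-2*I*pi/9)  exp(8*I*pi/9) 
  chi_6          1             exp(-2*I*pi/3)  exp(2*I*pi/3)   1               exp(-2*I*pi/3)  exp(2*I*pi/3)   1               exp(-2*I*pi/3)  exp(2*I*pi/3) 
  chi_7          1             exp(-4*I*pi/9)  exp(-8*I*pi/9)  exp(2*I*pi/3)   exp(2*I*pi/9)   exp(-2*I*pi/9)  exp(-2*I*pi/3)  exp(8*I*pi/9)   exp(4*I*pi/9) 
  chi_8          1             exp(-2*I*pi/9)  exp(-4*I*pi/9)  exp(-2*I*pi/3)  exp(-8*I*pi/9)  exp(8*I*pi/9)   exp(2*I*pi/3)   exp(4*I*pi/9)   exp(2*I*pi/9) 

Spot check: chi_7(4) = zeta_9^(7*4) = zeta_9^28 = exp(2*I*pi/9).

Solution. Z/9Z is abelian, so all 9 irreducible complex representations are 1-dimensional. They are given by chi_k(m) = zeta_9^(k*m) for k = 0,...,8. Row orthogonality: sum_m chi_k(m) conj(chi_l(m)) = 9 * [k = l].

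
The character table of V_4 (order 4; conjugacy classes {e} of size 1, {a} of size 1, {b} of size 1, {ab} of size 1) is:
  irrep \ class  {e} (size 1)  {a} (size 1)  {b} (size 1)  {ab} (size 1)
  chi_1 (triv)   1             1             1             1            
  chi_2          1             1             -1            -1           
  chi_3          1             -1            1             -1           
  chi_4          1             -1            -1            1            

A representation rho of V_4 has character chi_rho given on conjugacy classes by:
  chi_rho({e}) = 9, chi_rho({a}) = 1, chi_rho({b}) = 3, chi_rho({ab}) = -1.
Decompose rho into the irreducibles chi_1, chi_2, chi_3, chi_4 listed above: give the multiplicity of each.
Multiplicities: chi_1: 3, chi_2: 2, chi_3: 3, chi_4: 1.

Argument: Use <chi_rho, chi> = (1/|G|) sum_C |C| * chi_rho(C) * conj(chi(C)) with |G| = 4 for each irreducible chi in the table:
  <chi_rho, chi_1> = (1/4)[1*(9)*conj(1) + 1*(1)*conj(1) + 1*(3)*conj(1) + 1*(-1)*conj(1)]
      = (1/4)[(9) + (1) + (3) + (-1)] = 12/4 = 3
  <chi_rho, chi_2> = (1/4)[1*(9)*conj(1) + 1*(1)*conj(1) + 1*(3)*conj(-1) + 1*(-1)*conj(-1)]
      = (1/4)[(9) + (1) + (-3) + (1)] = 8/4 = 2
  <chi_rho, chi_3> = (1/4)[1*(9)*conj(1) + 1*(1)*conj(-1) + 1*(3)*conj(1) + 1*(-1)*conj(-1)]
      = (1/4)[(9) + (-1) + (3) + (1)] = 12/4 = 3
  <chi_rho, chi_4> = (1/4)[1*(9)*conj(1) + 1*(1)*conj(-1) + 1*(3)*conj(-1) + 1*(-1)*conj(1)]
      = (1/4)[(9) + (-1) + (-3) + (-1)] = 4/4 = 1
Dimension check: dim(rho) = sum (mult * dim) = 3*1 + 2*1 + 3*1 + 1*1 = 9 = chi_rho(e) = 9.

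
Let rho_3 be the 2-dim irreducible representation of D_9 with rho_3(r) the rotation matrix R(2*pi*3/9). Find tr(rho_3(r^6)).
chi_{rho_3}(r^6) = 2*cos(2*pi*3*6/9) = 2

Details: rho_3(r^6) is rotation by angle 2*pi*3*6/9, whose trace is 2*cos(2*pi*3*6/9) = 2.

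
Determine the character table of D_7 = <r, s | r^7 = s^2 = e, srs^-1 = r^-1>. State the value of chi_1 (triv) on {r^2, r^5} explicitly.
Conjugacy classes: {e} of size 1, {r^1, r^6} of size 2, {r^2, r^5} of size 2, {r^3, r^4} of size 2, {s, sr, ..., sr^6} of size 7.
Character table:
  irrep \ class              {e} (size 1)  {r^1, r^6} (size 2)  {r^2, r^5} (size 2)  {r^3, r^4} (size 2)  {s, sr, ..., sr^6} (size 7)
  chi_1 (triv)               1             1                    1                    1                    1                          
  chi_2 (sign: r->1, s->-1)  1             1                    1                    1                    -1                         
  chi_3 (2d, j=1)            2             2*cos(2*pi/7)        -2*cos(3*pi/7)       -2*cos(pi/7)         0                          
  chi_4 (2d, j=2)            2             -2*cos(3*pi/7)       -2*cos(pi/7)         2*cos(2*pi/7)        0                          
  chi_5 (2d, j=3)            2             -2*cos(pi/7)         2*cos(2*pi/7)        -2*cos(3*pi/7)       0                          

Spot check: chi_1 (triv) on {r^2, r^5} = 1.

Justification: D_7 has order 2*7 = 14 with 5 conjugacy classes, hence 5 irreducibles. Sum of squared dims 1 + 1 + 4 + 4 + 4 = 14 = |G|. Linear characters come from the abelianisation; the 2-dimensional irreps have character r^k -> 2*cos(2*pi*j*k/7), reflections -> 0.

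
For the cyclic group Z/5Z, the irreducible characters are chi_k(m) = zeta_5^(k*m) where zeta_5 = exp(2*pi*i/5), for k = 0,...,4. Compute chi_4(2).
chi_4(2) = zeta_5^8 = exp(-4*I*pi/5)

Argument: chi_4(2) = zeta_5^(4*2) = zeta_5^8. Since zeta_5^5 = 1, this equals zeta_5^3 = exp(2*pi*i*3/5) = exp(-4*I*pi/5).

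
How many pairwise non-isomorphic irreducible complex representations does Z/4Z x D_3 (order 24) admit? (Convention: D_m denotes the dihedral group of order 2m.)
12

Reasoning: The number of irreducible complex representations of a finite group equals its number of conjugacy classes. For a direct product, #classes(G x H) = #classes(G) * #classes(H). Z/4Z has 4 classes (abelian), D_3 has 3 classes, so 4 * 3 = 12, so Z/4Z x D_3 (order 24) has exactly 12 irreducible complex representations.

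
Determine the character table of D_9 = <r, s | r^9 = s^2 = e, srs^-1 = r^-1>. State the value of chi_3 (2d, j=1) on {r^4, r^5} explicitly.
Conjugacy classes: {e} of size 1, {r^1, r^8} of size 2, {r^2, r^7} of size 2, {r^3, r^6} of size 2, {r^4, r^5} of size 2, {s, sr, ..., sr^8} of size 9.
Character table:
  irrep \ class              {e} (size 1)  {r^1, r^8} (size 2)  {r^2, r^7} (size 2)  {r^3, r^6} (size 2)  {r^4, r^5} (size 2)  {s, sr, ..., sr^8} (size 9)
  chi_1 (triv)               1             1                    1                    1                    1                    1                          
  chi_2 (sign: r->1, s->-1)  1             1                    1                    1                    1                    -1                         
  chi_3 (2d, j=1)            2             2*cos(2*pi/9)        2*cos(4*pi/9)        -1                   -2*cos(pi/9)         0                          
  chi_4 (2d, j=2)            2             2*cos(4*pi/9)        -2*cos(pi/9)         -1                   2*cos(2*pi/9)        0                          
  chi_5 (2d, j=3)            2             -1                   -1                   2                    -1                   0                          
  chi_6 (2d, j=4)            2             -2*cos(pi/9)         2*cos(2*pi/9)        -1                   2*cos(4*pi/9)        0                          

Spot check: chi_3 (2d, j=1) on {r^4, r^5} = -2*cos(pi/9).

Working: D_9 has order 2*9 = 18 with 6 conjugacy classes, hence 6 irreducibles. Sum of squared dims 1 + 1 + 4 + 4 + 4 + 4 = 18 = |G|. Linear characters come from the abelianisation; the 2-dimensional irreps have character r^k -> 2*cos(2*pi*j*k/9), reflections -> 0.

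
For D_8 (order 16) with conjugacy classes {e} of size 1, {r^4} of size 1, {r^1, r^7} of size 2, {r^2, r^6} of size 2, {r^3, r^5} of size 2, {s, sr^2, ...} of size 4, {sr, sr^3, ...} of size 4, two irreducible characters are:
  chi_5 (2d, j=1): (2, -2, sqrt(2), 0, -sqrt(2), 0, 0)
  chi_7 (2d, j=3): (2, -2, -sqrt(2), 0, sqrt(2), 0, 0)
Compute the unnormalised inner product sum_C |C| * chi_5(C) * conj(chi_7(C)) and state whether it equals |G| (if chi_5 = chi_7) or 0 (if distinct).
Sum = 0; so <chi_5, chi_7> = 0 (distinct irreducibles are orthogonal).

Argument: Compute term by term over conjugacy classes (|C| * chi_5(C) * conj(chi_7(C))):
  1*(2)*conj(2) + 1*(-2)*conj(-2) + 2*(sqrt(2))*conj(-sqrt(2)) + 2*(0)*conj(0) + 2*(-sqrt(2))*conj(sqrt(2)) + 4*(0)*conj(0) + 4*(0)*conj(0)
  = (4) + (4) + (-4) + (0) + (-4) + (0) + (0)
  = 0.
Dividing by |G| = 16 gives 0/16 = 0, matching the row-orthogonality relation <chi_5, chi_7> = [chi_5 = chi_7].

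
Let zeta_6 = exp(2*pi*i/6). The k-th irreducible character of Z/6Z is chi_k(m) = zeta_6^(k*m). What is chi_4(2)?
chi_4(2) = zeta_6^8 = exp(2*I*pi/3)

Justification: chi_4(2) = zeta_6^(4*2) = zeta_6^8. Since zeta_6^6 = 1, this equals zeta_6^2 = exp(2*pi*i*2/6) = exp(2*I*pi/3).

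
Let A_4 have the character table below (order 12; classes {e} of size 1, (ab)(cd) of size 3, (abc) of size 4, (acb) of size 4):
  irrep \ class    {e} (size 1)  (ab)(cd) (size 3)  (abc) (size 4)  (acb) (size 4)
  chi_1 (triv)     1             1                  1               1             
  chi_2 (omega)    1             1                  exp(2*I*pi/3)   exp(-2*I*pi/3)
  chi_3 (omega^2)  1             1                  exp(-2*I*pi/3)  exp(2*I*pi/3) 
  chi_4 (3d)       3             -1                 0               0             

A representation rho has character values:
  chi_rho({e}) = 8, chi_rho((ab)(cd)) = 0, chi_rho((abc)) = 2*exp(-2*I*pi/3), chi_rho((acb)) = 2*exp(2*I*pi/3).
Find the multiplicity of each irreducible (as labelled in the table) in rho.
Multiplicities: chi_1: 0, chi_2: 0, chi_3: 2, chi_4: 2.

Working: Use <chi_rho, chi> = (1/|G|) sum_C |C| * chi_rho(C) * conj(chi(C)) with |G| = 12 for each irreducible chi in the table:
  <chi_rho, chi_1> = (1/12)[1*(8)*conj(1) + 3*(0)*conj(1) + 4*(2*exp(-2*I*pi/3))*conj(1) + 4*(2*exp(2*I*pi/3))*conj(1)]
      = (1/12)[(8) + (0) + (8*exp(-2*I*pi/3)) + (8*exp(2*I*pi/3))] = 0/12 = 0
  <chi_rho, chi_2> = (1/12)[1*(8)*conj(1) + 3*(0)*conj(1) + 4*(2*exp(-2*I*pi/3))*conj(exp(2*I*pi/3)) + 4*(2*exp(2*I*pi/3))*conj(exp(-2*I*pi/3))]
      = (1/12)[(8) + (0) + (8*exp(2*I*pi/3)) + (8*exp(-2*I*pi/3))] = 0/12 = 0
  <chi_rho, chi_3> = (1/12)[1*(8)*conj(1) + 3*(0)*conj(1) + 4*(2*exp(-2*I*pi/3))*conj(exp(-2*I*pi/3)) + 4*(2*exp(2*I*pi/3))*conj(exp(2*I*pi/3))]
      = (1/12)[(8) + (0) + (8) + (8)] = 24/12 = 2
  <chi_rho, chi_4> = (1/12)[1*(8)*conj(3) + 3*(0)*conj(-1) + 4*(2*exp(-2*I*pi/3))*conj(0) + 4*(2*exp(2*I*pi/3))*conj(0)]
      = (1/12)[(24) + (0) + (0) + (0)] = 24/12 = 2
(Exp terms are combined using exp(i*s)*conj(exp(i*t)) = exp(i*(s-t)), and sums of them are collapsed using the identity that for every m > 1 the m distinct m-th roots of unity sum to 0, e.g. 1 + exp(2*I*pi/3) + exp(-2*I*pi/3) = 0.)
Dimension check: dim(rho) = sum (mult * dim) = 0*1 + 0*1 + 2*1 + 2*3 = 8 = chi_rho(e) = 8.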